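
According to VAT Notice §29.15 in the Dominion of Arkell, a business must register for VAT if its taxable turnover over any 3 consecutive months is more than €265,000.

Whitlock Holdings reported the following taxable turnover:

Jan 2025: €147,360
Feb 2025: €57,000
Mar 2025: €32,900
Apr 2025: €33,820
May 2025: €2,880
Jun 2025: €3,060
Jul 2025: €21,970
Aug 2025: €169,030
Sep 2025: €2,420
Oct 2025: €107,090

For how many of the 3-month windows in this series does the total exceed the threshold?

Jan 2025–Mar 2025: €147,360 + €57,000 + €32,900 = €237,260 (under)
Feb 2025–Apr 2025: €57,000 + €32,900 + €33,820 = €123,720 (under)
Mar 2025–May 2025: €32,900 + €33,820 + €2,880 = €69,600 (under)
Apr 2025–Jun 2025: €33,820 + €2,880 + €3,060 = €39,760 (under)
May 2025–Jul 2025: €2,880 + €3,060 + €21,970 = €27,910 (under)
Jun 2025–Aug 2025: €3,060 + €21,970 + €169,030 = €194,060 (under)
Jul 2025–Sep 2025: €21,970 + €169,030 + €2,420 = €193,420 (under)
Aug 2025–Oct 2025: €169,030 + €2,420 + €107,090 = €278,540 (over)
1 window exceeds the threshold.

1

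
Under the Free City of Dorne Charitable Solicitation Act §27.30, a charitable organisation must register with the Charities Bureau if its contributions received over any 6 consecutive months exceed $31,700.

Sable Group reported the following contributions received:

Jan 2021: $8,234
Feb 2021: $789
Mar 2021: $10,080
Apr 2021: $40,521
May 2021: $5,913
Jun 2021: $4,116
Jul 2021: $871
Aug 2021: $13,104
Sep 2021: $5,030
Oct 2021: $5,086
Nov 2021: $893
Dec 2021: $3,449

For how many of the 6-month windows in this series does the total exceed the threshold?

Jan 2021–Jun 2021: $8,234 + $789 + $10,080 + $40,521 + $5,913 + $4,116 = $69,653 (over)
Feb 2021–Jul 2021: $789 + $10,080 + $40,521 + $5,913 + $4,116 + $871 = $62,290 (over)
Mar 2021–Aug 2021: $10,080 + $40,521 + $5,913 + $4,116 + $871 + $13,104 = $74,605 (over)
Apr 2021–Sep 2021: $40,521 + $5,913 + $4,116 + $871 + $13,104 + $5,030 = $69,555 (over)
May 2021–Oct 2021: $5,913 + $4,116 + $871 + $13,104 + $5,030 + $5,086 = $34,120 (over)
Jun 2021–Nov 2021: $4,116 + $871 + $13,104 + $5,030 + $5,086 + $893 = $29,100 (under)
Jul 2021–Dec 2021: $871 + $13,104 + $5,030 + $5,086 + $893 + $3,449 = $28,433 (under)
5 windows exceed the threshold.

5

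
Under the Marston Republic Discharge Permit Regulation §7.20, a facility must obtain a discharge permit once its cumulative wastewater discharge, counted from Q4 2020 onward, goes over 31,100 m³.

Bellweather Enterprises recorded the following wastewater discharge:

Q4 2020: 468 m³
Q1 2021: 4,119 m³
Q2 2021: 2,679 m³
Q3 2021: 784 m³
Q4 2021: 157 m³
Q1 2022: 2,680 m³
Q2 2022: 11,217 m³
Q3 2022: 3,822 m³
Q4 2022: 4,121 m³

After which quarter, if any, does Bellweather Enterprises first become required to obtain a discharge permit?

Not triggered

Through Q4 2020: 468 m³
Through Q1 2021: 4,587 m³
Through Q2 2021: 7,266 m³
Through Q3 2021: 8,050 m³
Through Q4 2021: 8,207 m³
Through Q1 2022: 10,887 m³
Through Q2 2022: 22,104 m³
Through Q3 2022: 25,926 m³
Through Q4 2022: 30,047 m³
Final cumulative total 30,047 m³ ≤ 31,100 m³; the threshold is never exceeded.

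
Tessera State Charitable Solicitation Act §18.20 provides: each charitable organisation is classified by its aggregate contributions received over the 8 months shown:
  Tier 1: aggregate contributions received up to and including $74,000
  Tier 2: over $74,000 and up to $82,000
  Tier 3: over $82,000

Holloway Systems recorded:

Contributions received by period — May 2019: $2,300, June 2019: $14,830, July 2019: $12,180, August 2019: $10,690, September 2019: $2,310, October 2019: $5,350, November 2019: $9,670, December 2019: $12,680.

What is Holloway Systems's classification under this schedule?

Tier 1

Aggregate contributions received: $2,300 + $14,830 + $12,180 + $10,690 + $2,310 + $5,350 + $9,670 + $12,680 = $70,010.
$70,010 ≤ $74,000, so Tier 1 applies.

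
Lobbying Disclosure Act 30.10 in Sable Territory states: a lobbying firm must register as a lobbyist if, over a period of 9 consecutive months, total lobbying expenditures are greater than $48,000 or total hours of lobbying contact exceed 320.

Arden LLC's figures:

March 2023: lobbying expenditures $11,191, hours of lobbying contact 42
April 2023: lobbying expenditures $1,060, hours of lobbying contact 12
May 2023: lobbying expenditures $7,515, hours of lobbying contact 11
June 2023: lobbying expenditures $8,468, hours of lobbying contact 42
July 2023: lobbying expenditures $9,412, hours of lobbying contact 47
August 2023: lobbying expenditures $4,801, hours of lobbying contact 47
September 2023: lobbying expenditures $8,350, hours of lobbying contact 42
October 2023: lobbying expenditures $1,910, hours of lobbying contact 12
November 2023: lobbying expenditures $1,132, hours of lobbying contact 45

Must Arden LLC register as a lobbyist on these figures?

Total lobbying expenditures: $11,191 + $1,060 + $7,515 + $8,468 + $9,412 + $4,801 + $8,350 + $1,910 + $1,132 = $53,839 (> $48,000).
Total hours of lobbying contact: 42 + 12 + 11 + 42 + 47 + 47 + 42 + 12 + 45 = 300 (≤ 320).
The test is 'or': at least one threshold is exceeded.

Yes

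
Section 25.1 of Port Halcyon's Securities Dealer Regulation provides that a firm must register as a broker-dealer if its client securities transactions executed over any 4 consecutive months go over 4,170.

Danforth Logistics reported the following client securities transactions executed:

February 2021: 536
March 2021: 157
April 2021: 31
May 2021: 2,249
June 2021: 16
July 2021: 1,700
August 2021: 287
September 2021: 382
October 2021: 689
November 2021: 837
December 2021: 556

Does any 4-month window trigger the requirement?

Yes

February 2021–May 2021: 536 + 157 + 31 + 2,249 = 2,973 (under)
March 2021–June 2021: 157 + 31 + 2,249 + 16 = 2,453 (under)
April 2021–July 2021: 31 + 2,249 + 16 + 1,700 = 3,996 (under)
May 2021–August 2021: 2,249 + 16 + 1,700 + 287 = 4,252 (over)
June 2021–September 2021: 16 + 1,700 + 287 + 382 = 2,385 (under)
July 2021–October 2021: 1,700 + 287 + 382 + 689 = 3,058 (under)
August 2021–November 2021: 287 + 382 + 689 + 837 = 2,195 (under)
September 2021–December 2021: 382 + 689 + 837 + 556 = 2,464 (under)
At least one window exceeds 4,170.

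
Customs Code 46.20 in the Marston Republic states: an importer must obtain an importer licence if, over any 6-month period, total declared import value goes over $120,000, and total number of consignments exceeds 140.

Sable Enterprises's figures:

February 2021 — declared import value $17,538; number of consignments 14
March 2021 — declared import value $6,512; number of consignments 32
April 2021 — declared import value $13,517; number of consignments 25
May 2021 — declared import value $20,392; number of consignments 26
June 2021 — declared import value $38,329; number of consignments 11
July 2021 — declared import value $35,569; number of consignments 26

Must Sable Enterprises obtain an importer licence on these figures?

Total declared import value: $17,538 + $6,512 + $13,517 + $20,392 + $38,329 + $35,569 = $131,857 (> $120,000).
Total number of consignments: 14 + 32 + 25 + 26 + 11 + 26 = 134 (≤ 140).
The test is 'and': the rule requires both, and at least one is not exceeded.

No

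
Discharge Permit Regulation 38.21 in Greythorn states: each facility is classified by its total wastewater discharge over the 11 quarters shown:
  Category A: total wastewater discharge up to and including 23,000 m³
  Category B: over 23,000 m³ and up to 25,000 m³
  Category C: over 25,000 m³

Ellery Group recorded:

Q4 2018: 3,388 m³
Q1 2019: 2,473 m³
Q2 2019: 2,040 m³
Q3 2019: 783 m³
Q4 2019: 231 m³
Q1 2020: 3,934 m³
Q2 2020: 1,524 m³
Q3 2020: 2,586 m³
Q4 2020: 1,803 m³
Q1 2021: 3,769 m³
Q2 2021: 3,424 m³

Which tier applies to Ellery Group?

Category C

Total wastewater discharge: 3,388 m³ + 2,473 m³ + 2,040 m³ + 783 m³ + 231 m³ + 3,934 m³ + 1,524 m³ + 2,586 m³ + 1,803 m³ + 3,769 m³ + 3,424 m³ = 25,955 m³.
25,955 m³ > 25,000 m³, so Category C applies.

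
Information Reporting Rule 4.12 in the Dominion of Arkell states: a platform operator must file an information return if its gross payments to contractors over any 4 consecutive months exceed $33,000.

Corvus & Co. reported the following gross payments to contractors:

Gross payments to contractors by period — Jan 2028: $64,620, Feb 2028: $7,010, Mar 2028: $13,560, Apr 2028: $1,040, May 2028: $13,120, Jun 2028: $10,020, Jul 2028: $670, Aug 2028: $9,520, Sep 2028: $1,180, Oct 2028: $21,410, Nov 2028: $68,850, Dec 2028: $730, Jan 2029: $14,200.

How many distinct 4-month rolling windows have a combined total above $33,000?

7

Jan 2028–Apr 2028: $64,620 + $7,010 + $13,560 + $1,040 = $86,230 (over)
Feb 2028–May 2028: $7,010 + $13,560 + $1,040 + $13,120 = $34,730 (over)
Mar 2028–Jun 2028: $13,560 + $1,040 + $13,120 + $10,020 = $37,740 (over)
Apr 2028–Jul 2028: $1,040 + $13,120 + $10,020 + $670 = $24,850 (under)
May 2028–Aug 2028: $13,120 + $10,020 + $670 + $9,520 = $33,330 (over)
Jun 2028–Sep 2028: $10,020 + $670 + $9,520 + $1,180 = $21,390 (under)
Jul 2028–Oct 2028: $670 + $9,520 + $1,180 + $21,410 = $32,780 (under)
Aug 2028–Nov 2028: $9,520 + $1,180 + $21,410 + $68,850 = $100,960 (over)
Sep 2028–Dec 2028: $1,180 + $21,410 + $68,850 + $730 = $92,170 (over)
Oct 2028–Jan 2029: $21,410 + $68,850 + $730 + $14,200 = $105,190 (over)
7 windows exceed the threshold.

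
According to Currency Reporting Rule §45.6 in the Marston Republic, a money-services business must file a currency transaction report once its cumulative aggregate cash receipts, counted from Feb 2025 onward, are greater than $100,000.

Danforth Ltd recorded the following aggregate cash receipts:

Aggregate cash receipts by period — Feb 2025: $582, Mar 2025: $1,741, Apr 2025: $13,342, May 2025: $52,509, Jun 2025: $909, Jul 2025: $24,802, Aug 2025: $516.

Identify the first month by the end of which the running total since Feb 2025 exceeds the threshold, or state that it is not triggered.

Not triggered

Through Feb 2025: $582
Through Mar 2025: $2,323
Through Apr 2025: $15,665
Through May 2025: $68,174
Through Jun 2025: $69,083
Through Jul 2025: $93,885
Through Aug 2025: $94,401
Final cumulative total $94,401 ≤ $100,000; the threshold is never exceeded.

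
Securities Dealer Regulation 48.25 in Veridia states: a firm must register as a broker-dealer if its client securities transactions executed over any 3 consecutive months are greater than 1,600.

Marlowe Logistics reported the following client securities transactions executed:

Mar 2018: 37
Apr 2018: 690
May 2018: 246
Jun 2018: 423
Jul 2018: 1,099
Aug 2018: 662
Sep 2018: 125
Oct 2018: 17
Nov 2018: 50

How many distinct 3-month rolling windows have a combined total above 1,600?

Mar 2018–May 2018: 37 + 690 + 246 = 973 (under)
Apr 2018–Jun 2018: 690 + 246 + 423 = 1,359 (under)
May 2018–Jul 2018: 246 + 423 + 1,099 = 1,768 (over)
Jun 2018–Aug 2018: 423 + 1,099 + 662 = 2,184 (over)
Jul 2018–Sep 2018: 1,099 + 662 + 125 = 1,886 (over)
Aug 2018–Oct 2018: 662 + 125 + 17 = 804 (under)
Sep 2018–Nov 2018: 125 + 17 + 50 = 192 (under)
3 windows exceed the threshold.

3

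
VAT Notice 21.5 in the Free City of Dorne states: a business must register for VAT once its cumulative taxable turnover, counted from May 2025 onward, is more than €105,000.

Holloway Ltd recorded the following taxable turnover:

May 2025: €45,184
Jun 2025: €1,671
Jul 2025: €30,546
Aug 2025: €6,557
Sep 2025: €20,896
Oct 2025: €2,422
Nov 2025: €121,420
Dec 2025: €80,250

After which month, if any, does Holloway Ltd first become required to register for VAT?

Through May 2025: €45,184
Through Jun 2025: €46,855
Through Jul 2025: €77,401
Through Aug 2025: €83,958
Through Sep 2025: €104,854
Through Oct 2025: €107,276 ← exceeds threshold

Oct 2025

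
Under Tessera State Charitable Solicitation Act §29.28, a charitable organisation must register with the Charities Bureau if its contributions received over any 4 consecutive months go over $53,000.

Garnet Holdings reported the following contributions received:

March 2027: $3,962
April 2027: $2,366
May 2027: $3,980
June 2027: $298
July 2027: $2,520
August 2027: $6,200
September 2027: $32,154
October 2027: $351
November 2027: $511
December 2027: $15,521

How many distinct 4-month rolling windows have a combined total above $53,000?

0

March 2027–June 2027: $3,962 + $2,366 + $3,980 + $298 = $10,606 (under)
April 2027–July 2027: $2,366 + $3,980 + $298 + $2,520 = $9,164 (under)
May 2027–August 2027: $3,980 + $298 + $2,520 + $6,200 = $12,998 (under)
June 2027–September 2027: $298 + $2,520 + $6,200 + $32,154 = $41,172 (under)
July 2027–October 2027: $2,520 + $6,200 + $32,154 + $351 = $41,225 (under)
August 2027–November 2027: $6,200 + $32,154 + $351 + $511 = $39,216 (under)
September 2027–December 2027: $32,154 + $351 + $511 + $15,521 = $48,537 (under)
0 windows exceed the threshold.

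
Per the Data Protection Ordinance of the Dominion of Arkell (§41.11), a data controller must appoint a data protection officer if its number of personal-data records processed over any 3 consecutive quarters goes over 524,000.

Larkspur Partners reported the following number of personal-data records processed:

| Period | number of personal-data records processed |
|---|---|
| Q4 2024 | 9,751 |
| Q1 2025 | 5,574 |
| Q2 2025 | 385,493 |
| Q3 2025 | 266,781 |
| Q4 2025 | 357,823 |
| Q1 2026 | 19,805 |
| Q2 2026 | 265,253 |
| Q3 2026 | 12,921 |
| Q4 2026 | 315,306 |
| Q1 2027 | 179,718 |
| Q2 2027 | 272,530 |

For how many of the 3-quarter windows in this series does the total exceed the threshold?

6

Q4 2024–Q2 2025: 9,751 + 5,574 + 385,493 = 400,818 (under)
Q1 2025–Q3 2025: 5,574 + 385,493 + 266,781 = 657,848 (over)
Q2 2025–Q4 2025: 385,493 + 266,781 + 357,823 = 1,010,097 (over)
Q3 2025–Q1 2026: 266,781 + 357,823 + 19,805 = 644,409 (over)
Q4 2025–Q2 2026: 357,823 + 19,805 + 265,253 = 642,881 (over)
Q1 2026–Q3 2026: 19,805 + 265,253 + 12,921 = 297,979 (under)
Q2 2026–Q4 2026: 265,253 + 12,921 + 315,306 = 593,480 (over)
Q3 2026–Q1 2027: 12,921 + 315,306 + 179,718 = 507,945 (under)
Q4 2026–Q2 2027: 315,306 + 179,718 + 272,530 = 767,554 (over)
6 windows exceed the threshold.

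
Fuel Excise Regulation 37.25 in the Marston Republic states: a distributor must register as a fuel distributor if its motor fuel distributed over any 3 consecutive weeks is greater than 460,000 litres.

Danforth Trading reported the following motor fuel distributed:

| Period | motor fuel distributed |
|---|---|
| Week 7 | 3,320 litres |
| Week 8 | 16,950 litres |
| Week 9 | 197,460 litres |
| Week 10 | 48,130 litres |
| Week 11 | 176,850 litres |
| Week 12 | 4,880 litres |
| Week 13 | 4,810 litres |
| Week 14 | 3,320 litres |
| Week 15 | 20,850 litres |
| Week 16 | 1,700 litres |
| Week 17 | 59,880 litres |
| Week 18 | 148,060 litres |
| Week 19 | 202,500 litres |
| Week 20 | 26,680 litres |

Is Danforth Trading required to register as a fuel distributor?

Week 7–Week 9: 3,320 litres + 16,950 litres + 197,460 litres = 217,730 litres (under)
Week 8–Week 10: 16,950 litres + 197,460 litres + 48,130 litres = 262,540 litres (under)
Week 9–Week 11: 197,460 litres + 48,130 litres + 176,850 litres = 422,440 litres (under)
Week 10–Week 12: 48,130 litres + 176,850 litres + 4,880 litres = 229,860 litres (under)
Week 11–Week 13: 176,850 litres + 4,880 litres + 4,810 litres = 186,540 litres (under)
Week 12–Week 14: 4,880 litres + 4,810 litres + 3,320 litres = 13,010 litres (under)
Week 13–Week 15: 4,810 litres + 3,320 litres + 20,850 litres = 28,980 litres (under)
Week 14–Week 16: 3,320 litres + 20,850 litres + 1,700 litres = 25,870 litres (under)
Week 15–Week 17: 20,850 litres + 1,700 litres + 59,880 litres = 82,430 litres (under)
Week 16–Week 18: 1,700 litres + 59,880 litres + 148,060 litres = 209,640 litres (under)
Week 17–Week 19: 59,880 litres + 148,060 litres + 202,500 litres = 410,440 litres (under)
Week 18–Week 20: 148,060 litres + 202,500 litres + 26,680 litres = 377,240 litres (under)
No window exceeds 460,000 litres.

No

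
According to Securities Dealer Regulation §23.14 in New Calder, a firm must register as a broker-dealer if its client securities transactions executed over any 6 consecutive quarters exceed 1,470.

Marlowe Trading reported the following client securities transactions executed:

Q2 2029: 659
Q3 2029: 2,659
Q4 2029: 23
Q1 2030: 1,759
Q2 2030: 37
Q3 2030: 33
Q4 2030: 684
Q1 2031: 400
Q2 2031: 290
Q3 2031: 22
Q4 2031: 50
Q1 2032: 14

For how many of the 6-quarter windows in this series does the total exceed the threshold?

5

Q2 2029–Q3 2030: 659 + 2,659 + 23 + 1,759 + 37 + 33 = 5,170 (over)
Q3 2029–Q4 2030: 2,659 + 23 + 1,759 + 37 + 33 + 684 = 5,195 (over)
Q4 2029–Q1 2031: 23 + 1,759 + 37 + 33 + 684 + 400 = 2,936 (over)
Q1 2030–Q2 2031: 1,759 + 37 + 33 + 684 + 400 + 290 = 3,203 (over)
Q2 2030–Q3 2031: 37 + 33 + 684 + 400 + 290 + 22 = 1,466 (under)
Q3 2030–Q4 2031: 33 + 684 + 400 + 290 + 22 + 50 = 1,479 (over)
Q4 2030–Q1 2032: 684 + 400 + 290 + 22 + 50 + 14 = 1,460 (under)
5 windows exceed the threshold.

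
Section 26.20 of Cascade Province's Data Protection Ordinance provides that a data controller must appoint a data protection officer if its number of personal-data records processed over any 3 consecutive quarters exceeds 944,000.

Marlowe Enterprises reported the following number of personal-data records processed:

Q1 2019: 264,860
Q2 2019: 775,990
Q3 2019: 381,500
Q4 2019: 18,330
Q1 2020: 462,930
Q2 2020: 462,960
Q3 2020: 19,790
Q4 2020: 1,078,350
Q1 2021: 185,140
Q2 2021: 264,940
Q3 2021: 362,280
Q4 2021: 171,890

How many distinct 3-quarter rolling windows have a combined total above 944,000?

7

Q1 2019–Q3 2019: 264,860 + 775,990 + 381,500 = 1,422,350 (over)
Q2 2019–Q4 2019: 775,990 + 381,500 + 18,330 = 1,175,820 (over)
Q3 2019–Q1 2020: 381,500 + 18,330 + 462,930 = 862,760 (under)
Q4 2019–Q2 2020: 18,330 + 462,930 + 462,960 = 944,220 (over)
Q1 2020–Q3 2020: 462,930 + 462,960 + 19,790 = 945,680 (over)
Q2 2020–Q4 2020: 462,960 + 19,790 + 1,078,350 = 1,561,100 (over)
Q3 2020–Q1 2021: 19,790 + 1,078,350 + 185,140 = 1,283,280 (over)
Q4 2020–Q2 2021: 1,078,350 + 185,140 + 264,940 = 1,528,430 (over)
Q1 2021–Q3 2021: 185,140 + 264,940 + 362,280 = 812,360 (under)
Q2 2021–Q4 2021: 264,940 + 362,280 + 171,890 = 799,110 (under)
7 windows exceed the threshold.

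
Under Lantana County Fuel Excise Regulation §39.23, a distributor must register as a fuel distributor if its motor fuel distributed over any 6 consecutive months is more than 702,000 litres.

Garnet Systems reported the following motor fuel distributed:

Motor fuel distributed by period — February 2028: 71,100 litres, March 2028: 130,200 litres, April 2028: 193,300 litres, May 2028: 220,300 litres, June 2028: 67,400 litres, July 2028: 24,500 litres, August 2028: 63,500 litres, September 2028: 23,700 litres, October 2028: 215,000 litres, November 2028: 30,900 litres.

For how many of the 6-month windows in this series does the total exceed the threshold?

1

February 2028–July 2028: 71,100 litres + 130,200 litres + 193,300 litres + 220,300 litres + 67,400 litres + 24,500 litres = 706,800 litres (over)
March 2028–August 2028: 130,200 litres + 193,300 litres + 220,300 litres + 67,400 litres + 24,500 litres + 63,500 litres = 699,200 litres (under)
April 2028–September 2028: 193,300 litres + 220,300 litres + 67,400 litres + 24,500 litres + 63,500 litres + 23,700 litres = 592,700 litres (under)
May 2028–October 2028: 220,300 litres + 67,400 litres + 24,500 litres + 63,500 litres + 23,700 litres + 215,000 litres = 614,400 litres (under)
June 2028–November 2028: 67,400 litres + 24,500 litres + 63,500 litres + 23,700 litres + 215,000 litres + 30,900 litres = 425,000 litres (under)
1 window exceeds the threshold.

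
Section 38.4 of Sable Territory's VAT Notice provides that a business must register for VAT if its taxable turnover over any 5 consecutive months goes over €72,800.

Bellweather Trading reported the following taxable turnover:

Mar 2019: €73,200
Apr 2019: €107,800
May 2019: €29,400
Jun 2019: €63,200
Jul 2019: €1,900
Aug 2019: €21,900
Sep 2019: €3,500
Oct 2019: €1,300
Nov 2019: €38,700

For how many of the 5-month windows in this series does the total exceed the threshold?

Mar 2019–Jul 2019: €73,200 + €107,800 + €29,400 + €63,200 + €1,900 = €275,500 (over)
Apr 2019–Aug 2019: €107,800 + €29,400 + €63,200 + €1,900 + €21,900 = €224,200 (over)
May 2019–Sep 2019: €29,400 + €63,200 + €1,900 + €21,900 + €3,500 = €119,900 (over)
Jun 2019–Oct 2019: €63,200 + €1,900 + €21,900 + €3,500 + €1,300 = €91,800 (over)
Jul 2019–Nov 2019: €1,900 + €21,900 + €3,500 + €1,300 + €38,700 = €67,300 (under)
4 windows exceed the threshold.

4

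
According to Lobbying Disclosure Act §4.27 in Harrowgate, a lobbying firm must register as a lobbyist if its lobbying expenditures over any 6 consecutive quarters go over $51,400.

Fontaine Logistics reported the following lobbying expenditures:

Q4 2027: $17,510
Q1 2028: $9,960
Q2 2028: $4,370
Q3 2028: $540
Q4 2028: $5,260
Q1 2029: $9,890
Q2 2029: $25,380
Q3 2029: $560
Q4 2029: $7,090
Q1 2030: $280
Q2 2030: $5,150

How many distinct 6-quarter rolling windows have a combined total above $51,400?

Q4 2027–Q1 2029: $17,510 + $9,960 + $4,370 + $540 + $5,260 + $9,890 = $47,530 (under)
Q1 2028–Q2 2029: $9,960 + $4,370 + $540 + $5,260 + $9,890 + $25,380 = $55,400 (over)
Q2 2028–Q3 2029: $4,370 + $540 + $5,260 + $9,890 + $25,380 + $560 = $46,000 (under)
Q3 2028–Q4 2029: $540 + $5,260 + $9,890 + $25,380 + $560 + $7,090 = $48,720 (under)
Q4 2028–Q1 2030: $5,260 + $9,890 + $25,380 + $560 + $7,090 + $280 = $48,460 (under)
Q1 2029–Q2 2030: $9,890 + $25,380 + $560 + $7,090 + $280 + $5,150 = $48,350 (under)
1 window exceeds the threshold.

1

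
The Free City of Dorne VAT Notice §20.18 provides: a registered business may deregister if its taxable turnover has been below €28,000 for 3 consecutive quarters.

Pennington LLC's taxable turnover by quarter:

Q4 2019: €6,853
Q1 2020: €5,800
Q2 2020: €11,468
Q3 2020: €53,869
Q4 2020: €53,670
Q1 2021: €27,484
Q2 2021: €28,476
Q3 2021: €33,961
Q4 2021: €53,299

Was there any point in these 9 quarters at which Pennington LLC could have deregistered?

Yes

Quarters below €28,000: Q4 2019, Q1 2020, Q2 2020, Q1 2021.
Longest run of consecutive quarters below the threshold: 3.
3 ≥ 3, so Pennington LLC became eligible.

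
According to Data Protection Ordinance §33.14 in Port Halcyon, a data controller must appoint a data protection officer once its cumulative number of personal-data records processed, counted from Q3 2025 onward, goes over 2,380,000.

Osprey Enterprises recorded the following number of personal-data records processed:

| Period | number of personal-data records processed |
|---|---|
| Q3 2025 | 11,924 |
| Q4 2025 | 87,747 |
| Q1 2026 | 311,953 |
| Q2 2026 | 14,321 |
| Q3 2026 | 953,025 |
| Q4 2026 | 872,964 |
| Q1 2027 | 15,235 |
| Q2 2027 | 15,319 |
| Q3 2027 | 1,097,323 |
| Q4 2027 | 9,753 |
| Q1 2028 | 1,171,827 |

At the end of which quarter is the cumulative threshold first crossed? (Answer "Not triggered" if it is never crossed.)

Through Q3 2025: 11,924
Through Q4 2025: 99,671
Through Q1 2026: 411,624
Through Q2 2026: 425,945
Through Q3 2026: 1,378,970
Through Q4 2026: 2,251,934
Through Q1 2027: 2,267,169
Through Q2 2027: 2,282,488
Through Q3 2027: 3,379,811 ← exceeds threshold

Q3 2027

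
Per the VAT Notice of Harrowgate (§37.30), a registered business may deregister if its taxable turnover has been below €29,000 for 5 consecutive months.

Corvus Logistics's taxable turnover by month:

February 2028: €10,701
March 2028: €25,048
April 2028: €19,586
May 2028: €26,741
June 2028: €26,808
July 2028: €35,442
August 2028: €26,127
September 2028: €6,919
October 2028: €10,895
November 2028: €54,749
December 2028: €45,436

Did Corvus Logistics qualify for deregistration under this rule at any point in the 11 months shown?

Yes

Months below €29,000: February 2028, March 2028, April 2028, May 2028, June 2028, August 2028, September 2028, October 2028.
Longest run of consecutive months below the threshold: 5.
5 ≥ 5, so Corvus Logistics became eligible.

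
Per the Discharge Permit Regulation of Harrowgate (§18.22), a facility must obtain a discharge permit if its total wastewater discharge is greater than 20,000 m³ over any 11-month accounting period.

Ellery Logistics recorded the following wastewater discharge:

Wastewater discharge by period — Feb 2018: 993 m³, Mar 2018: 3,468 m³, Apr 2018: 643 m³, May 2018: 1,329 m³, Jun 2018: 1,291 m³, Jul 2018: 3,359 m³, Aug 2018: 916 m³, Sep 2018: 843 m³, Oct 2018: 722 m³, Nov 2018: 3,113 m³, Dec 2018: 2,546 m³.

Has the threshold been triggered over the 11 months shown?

No

Total wastewater discharge: 993 m³ + 3,468 m³ + 643 m³ + 1,329 m³ + 1,291 m³ + 3,359 m³ + 916 m³ + 843 m³ + 722 m³ + 3,113 m³ + 2,546 m³ = 19,223 m³.
19,223 m³ ≤ 20,000 m³, so the threshold is not exceeded.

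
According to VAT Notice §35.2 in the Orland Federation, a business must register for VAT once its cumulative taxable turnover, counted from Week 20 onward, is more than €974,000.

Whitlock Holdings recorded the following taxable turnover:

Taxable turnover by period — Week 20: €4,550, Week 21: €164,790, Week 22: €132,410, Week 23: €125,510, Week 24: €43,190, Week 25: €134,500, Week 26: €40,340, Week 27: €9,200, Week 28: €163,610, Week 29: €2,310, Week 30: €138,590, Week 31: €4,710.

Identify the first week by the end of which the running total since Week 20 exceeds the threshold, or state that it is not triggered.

Not triggered

Through Week 20: €4,550
Through Week 21: €169,340
Through Week 22: €301,750
Through Week 23: €427,260
Through Week 24: €470,450
Through Week 25: €604,950
Through Week 26: €645,290
Through Week 27: €654,490
Through Week 28: €818,100
Through Week 29: €820,410
Through Week 30: €959,000
Through Week 31: €963,710
Final cumulative total €963,710 ≤ €974,000; the threshold is never exceeded.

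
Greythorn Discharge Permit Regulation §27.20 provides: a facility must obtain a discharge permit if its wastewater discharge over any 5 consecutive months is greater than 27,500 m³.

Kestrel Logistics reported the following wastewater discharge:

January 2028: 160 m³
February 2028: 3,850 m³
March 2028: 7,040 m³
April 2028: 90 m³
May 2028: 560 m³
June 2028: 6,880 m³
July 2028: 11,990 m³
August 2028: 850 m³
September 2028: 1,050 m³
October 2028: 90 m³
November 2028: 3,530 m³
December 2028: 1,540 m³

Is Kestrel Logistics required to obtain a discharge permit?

No

January 2028–May 2028: 160 m³ + 3,850 m³ + 7,040 m³ + 90 m³ + 560 m³ = 11,700 m³ (under)
February 2028–June 2028: 3,850 m³ + 7,040 m³ + 90 m³ + 560 m³ + 6,880 m³ = 18,420 m³ (under)
March 2028–July 2028: 7,040 m³ + 90 m³ + 560 m³ + 6,880 m³ + 11,990 m³ = 26,560 m³ (under)
April 2028–August 2028: 90 m³ + 560 m³ + 6,880 m³ + 11,990 m³ + 850 m³ = 20,370 m³ (under)
May 2028–September 2028: 560 m³ + 6,880 m³ + 11,990 m³ + 850 m³ + 1,050 m³ = 21,330 m³ (under)
June 2028–October 2028: 6,880 m³ + 11,990 m³ + 850 m³ + 1,050 m³ + 90 m³ = 20,860 m³ (under)
July 2028–November 2028: 11,990 m³ + 850 m³ + 1,050 m³ + 90 m³ + 3,530 m³ = 17,510 m³ (under)
August 2028–December 2028: 850 m³ + 1,050 m³ + 90 m³ + 3,530 m³ + 1,540 m³ = 7,060 m³ (under)
No window exceeds 27,500 m³.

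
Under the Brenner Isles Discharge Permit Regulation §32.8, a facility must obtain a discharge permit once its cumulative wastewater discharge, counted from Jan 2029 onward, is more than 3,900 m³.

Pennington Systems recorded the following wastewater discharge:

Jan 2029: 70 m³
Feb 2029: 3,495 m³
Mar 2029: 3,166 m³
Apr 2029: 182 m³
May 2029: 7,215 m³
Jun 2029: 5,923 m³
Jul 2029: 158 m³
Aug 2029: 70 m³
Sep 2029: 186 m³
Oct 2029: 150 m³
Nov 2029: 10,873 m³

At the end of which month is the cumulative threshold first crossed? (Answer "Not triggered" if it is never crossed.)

Mar 2029

Through Jan 2029: 70 m³
Through Feb 2029: 3,565 m³
Through Mar 2029: 6,731 m³ ← exceeds threshold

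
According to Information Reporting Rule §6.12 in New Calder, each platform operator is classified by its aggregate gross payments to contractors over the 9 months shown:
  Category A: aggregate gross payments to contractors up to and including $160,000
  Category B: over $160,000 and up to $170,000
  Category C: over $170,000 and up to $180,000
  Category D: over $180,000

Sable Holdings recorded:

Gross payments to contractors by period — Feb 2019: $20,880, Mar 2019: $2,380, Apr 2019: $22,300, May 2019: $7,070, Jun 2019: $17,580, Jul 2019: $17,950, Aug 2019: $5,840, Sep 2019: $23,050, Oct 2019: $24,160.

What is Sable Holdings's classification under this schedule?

Category A

Aggregate gross payments to contractors: $20,880 + $2,380 + $22,300 + $7,070 + $17,580 + $17,950 + $5,840 + $23,050 + $24,160 = $141,210.
$141,210 ≤ $160,000, so Category A applies.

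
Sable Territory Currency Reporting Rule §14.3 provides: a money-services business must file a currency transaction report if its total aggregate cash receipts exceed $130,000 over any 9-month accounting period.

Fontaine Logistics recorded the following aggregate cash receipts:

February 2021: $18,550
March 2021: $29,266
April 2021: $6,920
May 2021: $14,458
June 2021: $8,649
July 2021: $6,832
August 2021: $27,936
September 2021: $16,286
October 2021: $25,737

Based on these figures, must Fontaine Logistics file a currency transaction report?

Total aggregate cash receipts: $18,550 + $29,266 + $6,920 + $14,458 + $8,649 + $6,832 + $27,936 + $16,286 + $25,737 = $154,634.
$154,634 > $130,000, so the threshold is exceeded.

Yes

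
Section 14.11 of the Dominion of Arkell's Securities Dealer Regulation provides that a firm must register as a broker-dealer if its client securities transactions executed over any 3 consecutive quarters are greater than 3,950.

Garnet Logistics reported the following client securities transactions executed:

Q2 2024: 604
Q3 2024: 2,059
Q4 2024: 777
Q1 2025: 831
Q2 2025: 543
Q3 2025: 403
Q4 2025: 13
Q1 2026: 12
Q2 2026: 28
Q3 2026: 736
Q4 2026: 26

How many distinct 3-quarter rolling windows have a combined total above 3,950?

Q2 2024–Q4 2024: 604 + 2,059 + 777 = 3,440 (under)
Q3 2024–Q1 2025: 2,059 + 777 + 831 = 3,667 (under)
Q4 2024–Q2 2025: 777 + 831 + 543 = 2,151 (under)
Q1 2025–Q3 2025: 831 + 543 + 403 = 1,777 (under)
Q2 2025–Q4 2025: 543 + 403 + 13 = 959 (under)
Q3 2025–Q1 2026: 403 + 13 + 12 = 428 (under)
Q4 2025–Q2 2026: 13 + 12 + 28 = 53 (under)
Q1 2026–Q3 2026: 12 + 28 + 736 = 776 (under)
Q2 2026–Q4 2026: 28 + 736 + 26 = 790 (under)
0 windows exceed the threshold.

0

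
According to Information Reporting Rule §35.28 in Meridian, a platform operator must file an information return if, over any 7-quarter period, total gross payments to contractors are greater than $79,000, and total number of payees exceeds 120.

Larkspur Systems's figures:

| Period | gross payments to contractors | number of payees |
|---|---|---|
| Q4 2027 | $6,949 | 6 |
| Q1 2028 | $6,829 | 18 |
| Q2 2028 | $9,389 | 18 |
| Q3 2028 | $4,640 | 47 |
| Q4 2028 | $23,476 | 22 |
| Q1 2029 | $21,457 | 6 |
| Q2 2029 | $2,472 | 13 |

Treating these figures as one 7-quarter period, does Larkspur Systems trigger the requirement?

No

Total gross payments to contractors: $6,949 + $6,829 + $9,389 + $4,640 + $23,476 + $21,457 + $2,472 = $75,212 (≤ $79,000).
Total number of payees: 6 + 18 + 18 + 47 + 22 + 6 + 13 = 130 (> 120).
The test is 'and': the rule requires both, and at least one is not exceeded.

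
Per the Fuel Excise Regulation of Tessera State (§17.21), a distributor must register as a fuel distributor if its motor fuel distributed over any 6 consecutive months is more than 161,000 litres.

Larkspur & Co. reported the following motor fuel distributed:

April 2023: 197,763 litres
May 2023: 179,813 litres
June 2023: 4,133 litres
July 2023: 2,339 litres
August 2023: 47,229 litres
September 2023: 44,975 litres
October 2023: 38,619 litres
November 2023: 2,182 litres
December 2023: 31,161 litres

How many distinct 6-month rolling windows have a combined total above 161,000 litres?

April 2023–September 2023: 197,763 litres + 179,813 litres + 4,133 litres + 2,339 litres + 47,229 litres + 44,975 litres = 476,252 litres (over)
May 2023–October 2023: 179,813 litres + 4,133 litres + 2,339 litres + 47,229 litres + 44,975 litres + 38,619 litres = 317,108 litres (over)
June 2023–November 2023: 4,133 litres + 2,339 litres + 47,229 litres + 44,975 litres + 38,619 litres + 2,182 litres = 139,477 litres (under)
July 2023–December 2023: 2,339 litres + 47,229 litres + 44,975 litres + 38,619 litres + 2,182 litres + 31,161 litres = 166,505 litres (over)
3 windows exceed the threshold.

3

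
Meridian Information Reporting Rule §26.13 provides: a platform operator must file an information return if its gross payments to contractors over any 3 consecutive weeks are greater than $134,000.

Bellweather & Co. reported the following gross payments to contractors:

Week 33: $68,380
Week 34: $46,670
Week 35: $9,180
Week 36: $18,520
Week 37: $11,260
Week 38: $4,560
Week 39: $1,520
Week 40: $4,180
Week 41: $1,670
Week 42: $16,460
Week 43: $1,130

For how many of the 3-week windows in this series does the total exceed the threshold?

Week 33–Week 35: $68,380 + $46,670 + $9,180 = $124,230 (under)
Week 34–Week 36: $46,670 + $9,180 + $18,520 = $74,370 (under)
Week 35–Week 37: $9,180 + $18,520 + $11,260 = $38,960 (under)
Week 36–Week 38: $18,520 + $11,260 + $4,560 = $34,340 (under)
Week 37–Week 39: $11,260 + $4,560 + $1,520 = $17,340 (under)
Week 38–Week 40: $4,560 + $1,520 + $4,180 = $10,260 (under)
Week 39–Week 41: $1,520 + $4,180 + $1,670 = $7,370 (under)
Week 40–Week 42: $4,180 + $1,670 + $16,460 = $22,310 (under)
Week 41–Week 43: $1,670 + $16,460 + $1,130 = $19,260 (under)
0 windows exceed the threshold.

0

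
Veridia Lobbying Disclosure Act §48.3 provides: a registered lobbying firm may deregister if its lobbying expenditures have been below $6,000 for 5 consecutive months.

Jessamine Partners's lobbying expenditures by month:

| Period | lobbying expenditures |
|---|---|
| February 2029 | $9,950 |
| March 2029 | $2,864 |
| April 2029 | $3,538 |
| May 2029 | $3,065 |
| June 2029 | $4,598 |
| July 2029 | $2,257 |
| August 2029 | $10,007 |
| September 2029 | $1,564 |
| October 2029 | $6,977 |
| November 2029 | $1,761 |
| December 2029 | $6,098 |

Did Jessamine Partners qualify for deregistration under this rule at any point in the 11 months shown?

Months below $6,000: March 2029, April 2029, May 2029, June 2029, July 2029, September 2029, November 2029.
Longest run of consecutive months below the threshold: 5.
5 ≥ 5, so Jessamine Partners became eligible.

Yes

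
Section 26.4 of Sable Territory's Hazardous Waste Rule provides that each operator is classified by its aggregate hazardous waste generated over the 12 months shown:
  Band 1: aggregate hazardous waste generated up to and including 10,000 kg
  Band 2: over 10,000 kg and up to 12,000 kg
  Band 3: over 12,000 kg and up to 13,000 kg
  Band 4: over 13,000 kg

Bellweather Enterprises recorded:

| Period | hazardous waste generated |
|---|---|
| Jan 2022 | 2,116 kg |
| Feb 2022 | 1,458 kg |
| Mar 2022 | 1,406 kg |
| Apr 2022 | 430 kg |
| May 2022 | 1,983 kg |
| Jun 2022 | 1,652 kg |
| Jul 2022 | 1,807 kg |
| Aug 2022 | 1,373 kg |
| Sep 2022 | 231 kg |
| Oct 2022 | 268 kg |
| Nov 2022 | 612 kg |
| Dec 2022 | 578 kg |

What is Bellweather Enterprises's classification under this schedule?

Band 4

Aggregate hazardous waste generated: 2,116 kg + 1,458 kg + 1,406 kg + 430 kg + 1,983 kg + 1,652 kg + 1,807 kg + 1,373 kg + 231 kg + 268 kg + 612 kg + 578 kg = 13,914 kg.
13,914 kg > 13,000 kg, so Band 4 applies.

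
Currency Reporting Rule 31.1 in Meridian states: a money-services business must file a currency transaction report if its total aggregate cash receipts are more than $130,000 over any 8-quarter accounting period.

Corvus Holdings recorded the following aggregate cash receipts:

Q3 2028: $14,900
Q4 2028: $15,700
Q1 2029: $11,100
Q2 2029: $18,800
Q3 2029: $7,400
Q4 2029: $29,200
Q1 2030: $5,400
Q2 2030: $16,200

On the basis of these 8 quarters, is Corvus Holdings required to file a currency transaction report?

Total aggregate cash receipts: $14,900 + $15,700 + $11,100 + $18,800 + $7,400 + $29,200 + $5,400 + $16,200 = $118,700.
$118,700 ≤ $130,000, so the threshold is not exceeded.

No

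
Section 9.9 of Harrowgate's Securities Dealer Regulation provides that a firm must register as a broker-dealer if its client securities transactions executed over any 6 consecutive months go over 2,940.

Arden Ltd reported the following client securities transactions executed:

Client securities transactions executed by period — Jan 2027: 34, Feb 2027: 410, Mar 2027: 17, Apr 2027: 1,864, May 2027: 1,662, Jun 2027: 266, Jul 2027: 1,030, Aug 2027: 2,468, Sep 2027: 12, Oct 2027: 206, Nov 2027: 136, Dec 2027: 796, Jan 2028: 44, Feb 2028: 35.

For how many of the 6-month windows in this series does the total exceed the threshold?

8

Jan 2027–Jun 2027: 34 + 410 + 17 + 1,864 + 1,662 + 266 = 4,253 (over)
Feb 2027–Jul 2027: 410 + 17 + 1,864 + 1,662 + 266 + 1,030 = 5,249 (over)
Mar 2027–Aug 2027: 17 + 1,864 + 1,662 + 266 + 1,030 + 2,468 = 7,307 (over)
Apr 2027–Sep 2027: 1,864 + 1,662 + 266 + 1,030 + 2,468 + 12 = 7,302 (over)
May 2027–Oct 2027: 1,662 + 266 + 1,030 + 2,468 + 12 + 206 = 5,644 (over)
Jun 2027–Nov 2027: 266 + 1,030 + 2,468 + 12 + 206 + 136 = 4,118 (over)
Jul 2027–Dec 2027: 1,030 + 2,468 + 12 + 206 + 136 + 796 = 4,648 (over)
Aug 2027–Jan 2028: 2,468 + 12 + 206 + 136 + 796 + 44 = 3,662 (over)
Sep 2027–Feb 2028: 12 + 206 + 136 + 796 + 44 + 35 = 1,229 (under)
8 windows exceed the threshold.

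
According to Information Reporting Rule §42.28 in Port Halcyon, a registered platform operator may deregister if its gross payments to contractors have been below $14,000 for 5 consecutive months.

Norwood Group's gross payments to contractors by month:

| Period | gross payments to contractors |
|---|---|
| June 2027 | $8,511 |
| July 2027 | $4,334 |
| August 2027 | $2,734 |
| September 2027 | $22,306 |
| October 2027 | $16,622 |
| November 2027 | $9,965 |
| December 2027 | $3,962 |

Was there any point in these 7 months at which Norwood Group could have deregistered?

Months below $14,000: June 2027, July 2027, August 2027, November 2027, December 2027.
Longest run of consecutive months below the threshold: 3.
3 < 5, so Norwood Group never became eligible.

No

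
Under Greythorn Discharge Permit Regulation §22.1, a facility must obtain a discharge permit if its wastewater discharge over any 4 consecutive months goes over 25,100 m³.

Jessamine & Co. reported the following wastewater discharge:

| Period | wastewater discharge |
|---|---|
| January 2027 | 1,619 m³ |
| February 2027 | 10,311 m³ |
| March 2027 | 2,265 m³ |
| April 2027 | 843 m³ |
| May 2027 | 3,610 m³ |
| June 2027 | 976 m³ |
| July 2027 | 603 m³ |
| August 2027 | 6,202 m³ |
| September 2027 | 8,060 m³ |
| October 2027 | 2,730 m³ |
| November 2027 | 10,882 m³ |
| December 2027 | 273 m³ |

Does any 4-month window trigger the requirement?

January 2027–April 2027: 1,619 m³ + 10,311 m³ + 2,265 m³ + 843 m³ = 15,038 m³ (under)
February 2027–May 2027: 10,311 m³ + 2,265 m³ + 843 m³ + 3,610 m³ = 17,029 m³ (under)
March 2027–June 2027: 2,265 m³ + 843 m³ + 3,610 m³ + 976 m³ = 7,694 m³ (under)
April 2027–July 2027: 843 m³ + 3,610 m³ + 976 m³ + 603 m³ = 6,032 m³ (under)
May 2027–August 2027: 3,610 m³ + 976 m³ + 603 m³ + 6,202 m³ = 11,391 m³ (under)
June 2027–September 2027: 976 m³ + 603 m³ + 6,202 m³ + 8,060 m³ = 15,841 m³ (under)
July 2027–October 2027: 603 m³ + 6,202 m³ + 8,060 m³ + 2,730 m³ = 17,595 m³ (under)
August 2027–November 2027: 6,202 m³ + 8,060 m³ + 2,730 m³ + 10,882 m³ = 27,874 m³ (over)
September 2027–December 2027: 8,060 m³ + 2,730 m³ + 10,882 m³ + 273 m³ = 21,945 m³ (under)
At least one window exceeds 25,100 m³.

Yes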